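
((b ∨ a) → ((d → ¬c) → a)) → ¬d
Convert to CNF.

((b ∨ a) → ((d → ¬c) → a)) → ¬d
≡ ¬((b ∨ a) → ((d → ¬c) → a)) ∨ ¬d   (eliminate →)
≡ ¬(¬(b ∨ a) ∨ ((d → ¬c) → a)) ∨ ¬d   (eliminate →)
≡ ¬(¬(b ∨ a) ∨ ¬(d → ¬c) ∨ a) ∨ ¬d   (eliminate →)
≡ ¬(¬(b ∨ a) ∨ ¬(¬d ∨ ¬c) ∨ a) ∨ ¬d   (eliminate →)
≡ (¬¬(b ∨ a) ∧ ¬¬(¬d ∨ ¬c) ∧ ¬a) ∨ ¬d   (De Morgan)
≡ ((b ∨ a) ∧ ¬¬(¬d ∨ ¬c) ∧ ¬a) ∨ ¬d   (double negation)
≡ ((b ∨ a) ∧ (¬d ∨ ¬c) ∧ ¬a) ∨ ¬d   (double negation)
≡ (b ∨ a ∨ ¬d) ∧ (¬d ∨ ¬c ∨ ¬d) ∧ (¬a ∨ ¬d)   (distribute ∨ over ∧)
≡ (b ∨ a ∨ ¬d) ∧ (¬d ∨ ¬c) ∧ (¬a ∨ ¬d)   (simplify)

(b ∨ a ∨ ¬d) ∧ (¬d ∨ ¬c) ∧ (¬a ∨ ¬d)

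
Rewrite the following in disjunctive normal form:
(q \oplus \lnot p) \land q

q \land p

(q \oplus \lnot p) \land q
≡ ((q \land \lnot \lnot p) \lor (\lnot q \land \lnot p)) \land q   [expand \oplus]
≡ ((q \land p) \lor (\lnot q \land \lnot p)) \land q   [double negation]
≡ (q \land p \land q) \lor (\lnot q \land \lnot p \land q)   [distribute \land over \lor]
≡ q \land p   [simplify]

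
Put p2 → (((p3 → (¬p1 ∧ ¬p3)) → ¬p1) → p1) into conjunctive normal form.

p2 → (((p3 → (¬p1 ∧ ¬p3)) → ¬p1) → p1)
= ¬p2 ∨ (((p3 → (¬p1 ∧ ¬p3)) → ¬p1) → p1)   [eliminate →]
= ¬p2 ∨ ¬((p3 → (¬p1 ∧ ¬p3)) → ¬p1) ∨ p1   [eliminate →]
= ¬p2 ∨ ¬(¬(p3 → (¬p1 ∧ ¬p3)) ∨ ¬p1) ∨ p1   [eliminate →]
= ¬p2 ∨ ¬(¬(¬p3 ∨ (¬p1 ∧ ¬p3)) ∨ ¬p1) ∨ p1   [eliminate →]
= ¬p2 ∨ (¬¬(¬p3 ∨ (¬p1 ∧ ¬p3)) ∧ ¬¬p1) ∨ p1   [De Morgan]
= ¬p2 ∨ ((¬p3 ∨ (¬p1 ∧ ¬p3)) ∧ ¬¬p1) ∨ p1   [double negation]
= ¬p2 ∨ ((¬p3 ∨ (¬p1 ∧ ¬p3)) ∧ p1) ∨ p1   [double negation]
= (¬p2 ∨ ¬p3 ∨ ¬p1 ∨ p1) ∧ (¬p2 ∨ ¬p3 ∨ ¬p3 ∨ p1) ∧ (¬p2 ∨ p1 ∨ p1)   [distribute ∨ over ∧]
= ¬p2 ∨ p1   [simplify]

¬p2 ∨ p1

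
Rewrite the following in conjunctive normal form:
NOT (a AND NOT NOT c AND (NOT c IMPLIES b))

NOT a OR NOT c

NOT (a AND NOT NOT c AND (NOT c IMPLIES b))
= NOT (a AND NOT NOT c AND (NOT NOT c OR b))
= NOT a OR NOT NOT NOT c OR NOT (NOT NOT c OR b)
= NOT a OR NOT c OR NOT (NOT NOT c OR b)
= NOT a OR NOT c OR (NOT NOT NOT c AND NOT b)
= NOT a OR NOT c OR (NOT c AND NOT b)
= (NOT a OR NOT c OR NOT c) AND (NOT a OR NOT c OR NOT b)
= NOT a OR NOT c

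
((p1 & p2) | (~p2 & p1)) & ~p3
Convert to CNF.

p1 & ~p3

((p1 & p2) | (~p2 & p1)) & ~p3
= (p1 | ~p2) & (p1 | p1) & (p2 | ~p2) & (p2 | p1) & ~p3   [distribute | over &]
= p1 & ~p3   [simplify]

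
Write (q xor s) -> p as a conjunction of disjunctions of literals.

(q xor s) -> p
≡ ~(q xor s) | p   (eliminate ->)
≡ ~((q | s) & ~(q & s)) | p   (expand xor)
≡ ~(q | s) | ~~(q & s) | p   (De Morgan)
≡ (~q & ~s) | ~~(q & s) | p   (De Morgan)
≡ (~q & ~s) | (q & s) | p   (double negation)
≡ (~q | q | p) & (~q | s | p) & (~s | q | p) & (~s | s | p)   (distribute | over &)
≡ (~q | s | p) & (~s | q | p)   (simplify)

(~q | s | p) & (~s | q | p)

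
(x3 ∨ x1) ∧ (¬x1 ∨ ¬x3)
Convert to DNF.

(x3 ∨ x1) ∧ (¬x1 ∨ ¬x3)
≡ (x3 ∧ ¬x1) ∨ (x3 ∧ ¬x3) ∨ (x1 ∧ ¬x1) ∨ (x1 ∧ ¬x3)
≡ (x3 ∧ ¬x1) ∨ (x1 ∧ ¬x3)

(x3 ∧ ¬x1) ∨ (x1 ∧ ¬x3)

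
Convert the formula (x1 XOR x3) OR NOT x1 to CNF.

(x1 XOR x3) OR NOT x1
≡ ((x1 OR x3) AND NOT (x1 AND x3)) OR NOT x1   [expand XOR]
≡ ((x1 OR x3) AND (NOT x1 OR NOT x3)) OR NOT x1   [De Morgan]
≡ (x1 OR x3 OR NOT x1) AND (NOT x1 OR NOT x3 OR NOT x1)   [distribute OR over AND]
≡ NOT x1 OR NOT x3   [simplify]

NOT x1 OR NOT x3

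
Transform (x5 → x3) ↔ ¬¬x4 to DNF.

(x5 ∧ ¬x3 ∧ ¬x4) ∨ (x4 ∧ ¬x5) ∨ (x4 ∧ x3)

(x5 → x3) ↔ ¬¬x4
⇔ ((x5 → x3) → ¬¬x4) ∧ (¬¬x4 → (x5 → x3))
⇔ (¬(x5 → x3) ∨ ¬¬x4) ∧ (¬¬x4 → (x5 → x3))
⇔ (¬(¬x5 ∨ x3) ∨ ¬¬x4) ∧ (¬¬x4 → (x5 → x3))
⇔ (¬(¬x5 ∨ x3) ∨ ¬¬x4) ∧ (¬¬¬x4 ∨ (x5 → x3))
⇔ (¬(¬x5 ∨ x3) ∨ ¬¬x4) ∧ (¬¬¬x4 ∨ ¬x5 ∨ x3)
⇔ ((¬¬x5 ∧ ¬x3) ∨ ¬¬x4) ∧ (¬¬¬x4 ∨ ¬x5 ∨ x3)
⇔ ((x5 ∧ ¬x3) ∨ ¬¬x4) ∧ (¬¬¬x4 ∨ ¬x5 ∨ x3)
⇔ ((x5 ∧ ¬x3) ∨ x4) ∧ (¬¬¬x4 ∨ ¬x5 ∨ x3)
⇔ ((x5 ∧ ¬x3) ∨ x4) ∧ (¬x4 ∨ ¬x5 ∨ x3)
⇔ (x5 ∧ ¬x3 ∧ ¬x4) ∨ (x5 ∧ ¬x3 ∧ ¬x5) ∨ (x5 ∧ ¬x3 ∧ x3) ∨ (x4 ∧ ¬x4) ∨ (x4 ∧ ¬x5) ∨ (x4 ∧ x3)
⇔ (x5 ∧ ¬x3 ∧ ¬x4) ∨ (x4 ∧ ¬x5) ∨ (x4 ∧ x3)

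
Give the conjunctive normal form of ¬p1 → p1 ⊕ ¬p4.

¬p1 → p1 ⊕ ¬p4
≡ ¬¬p1 ∨ (p1 ⊕ ¬p4)   — eliminate →
≡ ¬¬p1 ∨ (p1 ∨ ¬p4) ∧ ¬(p1 ∧ ¬p4)   — expand ⊕
≡ p1 ∨ (p1 ∨ ¬p4) ∧ ¬(p1 ∧ ¬p4)   — double negation
≡ p1 ∨ (p1 ∨ ¬p4) ∧ (¬p1 ∨ ¬¬p4)   — De Morgan
≡ p1 ∨ (p1 ∨ ¬p4) ∧ (¬p1 ∨ p4)   — double negation
≡ (p1 ∨ p1 ∨ ¬p4) ∧ (p1 ∨ ¬p1 ∨ p4)   — distribute ∨ over ∧
≡ p1 ∨ ¬p4   — simplify

p1 ∨ ¬p4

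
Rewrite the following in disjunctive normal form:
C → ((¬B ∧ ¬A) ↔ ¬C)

¬C ∨ (B ∧ C) ∨ (A ∧ C)

C → ((¬B ∧ ¬A) ↔ ¬C)
≡ ¬C ∨ ((¬B ∧ ¬A) ↔ ¬C)   [eliminate →]
≡ ¬C ∨ (((¬B ∧ ¬A) → ¬C) ∧ (¬C → (¬B ∧ ¬A)))   [eliminate ↔]
≡ ¬C ∨ ((¬(¬B ∧ ¬A) ∨ ¬C) ∧ (¬C → (¬B ∧ ¬A)))   [eliminate →]
≡ ¬C ∨ ((¬(¬B ∧ ¬A) ∨ ¬C) ∧ (¬¬C ∨ (¬B ∧ ¬A)))   [eliminate →]
≡ ¬C ∨ ((¬¬B ∨ ¬¬A ∨ ¬C) ∧ (¬¬C ∨ (¬B ∧ ¬A)))   [De Morgan]
≡ ¬C ∨ ((B ∨ ¬¬A ∨ ¬C) ∧ (¬¬C ∨ (¬B ∧ ¬A)))   [double negation]
≡ ¬C ∨ ((B ∨ A ∨ ¬C) ∧ (¬¬C ∨ (¬B ∧ ¬A)))   [double negation]
≡ ¬C ∨ ((B ∨ A ∨ ¬C) ∧ (C ∨ (¬B ∧ ¬A)))   [double negation]
≡ ¬C ∨ (B ∧ C) ∨ (B ∧ ¬B ∧ ¬A) ∨ (A ∧ C) ∨ (A ∧ ¬B ∧ ¬A) ∨ (¬C ∧ C) ∨ (¬C ∧ ¬B ∧ ¬A)   [distribute ∧ over ∨]
≡ ¬C ∨ (B ∧ C) ∨ (A ∧ C)   [simplify]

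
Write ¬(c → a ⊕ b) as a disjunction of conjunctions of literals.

¬(c → a ⊕ b)
≡ ¬(¬c ∨ (a ⊕ b))   [eliminate →]
≡ ¬(¬c ∨ a ∧ ¬b ∨ ¬a ∧ b)   [expand ⊕]
≡ ¬¬c ∧ ¬(a ∧ ¬b) ∧ ¬(¬a ∧ b)   [De Morgan]
≡ c ∧ ¬(a ∧ ¬b) ∧ ¬(¬a ∧ b)   [double negation]
≡ c ∧ (¬a ∨ ¬¬b) ∧ ¬(¬a ∧ b)   [De Morgan]
≡ c ∧ (¬a ∨ b) ∧ ¬(¬a ∧ b)   [double negation]
≡ c ∧ (¬a ∨ b) ∧ (¬¬a ∨ ¬b)   [De Morgan]
≡ c ∧ (¬a ∨ b) ∧ (a ∨ ¬b)   [double negation]
≡ c ∧ ¬a ∧ a ∨ c ∧ ¬a ∧ ¬b ∨ c ∧ b ∧ a ∨ c ∧ b ∧ ¬b   [distribute ∧ over ∨]
≡ c ∧ ¬a ∧ ¬b ∨ c ∧ b ∧ a   [simplify]

c ∧ ¬a ∧ ¬b ∨ c ∧ b ∧ a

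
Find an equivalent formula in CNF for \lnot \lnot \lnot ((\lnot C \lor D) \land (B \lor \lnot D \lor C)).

(C \lor \lnot B) \land (C \lor D) \land (\lnot D \lor \lnot B) \land (\lnot D \lor \lnot C)

\lnot \lnot \lnot ((\lnot C \lor D) \land (B \lor \lnot D \lor C))
= \lnot ((\lnot C \lor D) \land (B \lor \lnot D \lor C))   [double negation]
= \lnot (\lnot C \lor D) \lor \lnot (B \lor \lnot D \lor C)   [De Morgan]
= (\lnot \lnot C \land \lnot D) \lor \lnot (B \lor \lnot D \lor C)   [De Morgan]
= (C \land \lnot D) \lor \lnot (B \lor \lnot D \lor C)   [double negation]
= (C \land \lnot D) \lor (\lnot B \land \lnot \lnot D \land \lnot C)   [De Morgan]
= (C \land \lnot D) \lor (\lnot B \land D \land \lnot C)   [double negation]
= (C \lor \lnot B) \land (C \lor D) \land (C \lor \lnot C) \land (\lnot D \lor \lnot B) \land (\lnot D \lor D) \land (\lnot D \lor \lnot C)   [distribute \lor over \land]
= (C \lor \lnot B) \land (C \lor D) \land (\lnot D \lor \lnot B) \land (\lnot D \lor \lnot C)   [simplify]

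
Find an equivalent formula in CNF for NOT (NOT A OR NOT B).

NOT (NOT A OR NOT B)
≡ NOT NOT A AND NOT NOT B   [De Morgan]
≡ A AND NOT NOT B   [double negation]
≡ A AND B   [double negation]

A AND B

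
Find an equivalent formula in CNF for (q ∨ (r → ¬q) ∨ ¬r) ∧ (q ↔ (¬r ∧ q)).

¬q ∨ ¬r

(q ∨ (r → ¬q) ∨ ¬r) ∧ (q ↔ (¬r ∧ q))
≡ (q ∨ ¬r ∨ ¬q ∨ ¬r) ∧ (q ↔ (¬r ∧ q))
≡ (q ∨ ¬r ∨ ¬q ∨ ¬r) ∧ (q → (¬r ∧ q)) ∧ ((¬r ∧ q) → q)
≡ (q ∨ ¬r ∨ ¬q ∨ ¬r) ∧ (¬q ∨ (¬r ∧ q)) ∧ ((¬r ∧ q) → q)
≡ (q ∨ ¬r ∨ ¬q ∨ ¬r) ∧ (¬q ∨ (¬r ∧ q)) ∧ (¬(¬r ∧ q) ∨ q)
≡ (q ∨ ¬r ∨ ¬q ∨ ¬r) ∧ (¬q ∨ (¬r ∧ q)) ∧ (¬¬r ∨ ¬q ∨ q)
≡ (q ∨ ¬r ∨ ¬q ∨ ¬r) ∧ (¬q ∨ (¬r ∧ q)) ∧ (r ∨ ¬q ∨ q)
≡ (q ∨ ¬r ∨ ¬q ∨ ¬r) ∧ (¬q ∨ ¬r) ∧ (¬q ∨ q) ∧ (r ∨ ¬q ∨ q)
≡ ¬q ∨ ¬r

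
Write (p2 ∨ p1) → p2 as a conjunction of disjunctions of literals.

(p2 ∨ p1) → p2
≡ ¬(p2 ∨ p1) ∨ p2   (eliminate →)
≡ (¬p2 ∧ ¬p1) ∨ p2   (De Morgan)
≡ (¬p2 ∨ p2) ∧ (¬p1 ∨ p2)   (distribute ∨ over ∧)
≡ ¬p1 ∨ p2   (simplify)

¬p1 ∨ p2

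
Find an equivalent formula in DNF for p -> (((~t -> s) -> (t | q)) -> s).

~p | s

p -> (((~t -> s) -> (t | q)) -> s)
≡ ~p | (((~t -> s) -> (t | q)) -> s)   [eliminate ->]
≡ ~p | ~((~t -> s) -> (t | q)) | s   [eliminate ->]
≡ ~p | ~(~(~t -> s) | t | q) | s   [eliminate ->]
≡ ~p | ~(~(~~t | s) | t | q) | s   [eliminate ->]
≡ ~p | (~~(~~t | s) & ~t & ~q) | s   [De Morgan]
≡ ~p | ((~~t | s) & ~t & ~q) | s   [double negation]
≡ ~p | ((t | s) & ~t & ~q) | s   [double negation]
≡ ~p | (t & ~t & ~q) | (s & ~t & ~q) | s   [distribute & over |]
≡ ~p | s   [simplify]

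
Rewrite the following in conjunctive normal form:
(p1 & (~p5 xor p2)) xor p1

p1 & (~p1 | p5 | p2) & (~p1 | ~p2 | ~p5)

(p1 & (~p5 xor p2)) xor p1
⇔ ((p1 & (~p5 xor p2)) | p1) & ~(p1 & (~p5 xor p2) & p1)   [expand xor]
⇔ ((p1 & (~p5 | p2) & ~(~p5 & p2)) | p1) & ~(p1 & (~p5 xor p2) & p1)   [expand xor]
⇔ ((p1 & (~p5 | p2) & ~(~p5 & p2)) | p1) & ~(p1 & (~p5 | p2) & ~(~p5 & p2) & p1)   [expand xor]
⇔ ((p1 & (~p5 | p2) & (~~p5 | ~p2)) | p1) & ~(p1 & (~p5 | p2) & ~(~p5 & p2) & p1)   [De Morgan]
⇔ ((p1 & (~p5 | p2) & (p5 | ~p2)) | p1) & ~(p1 & (~p5 | p2) & ~(~p5 & p2) & p1)   [double negation]
⇔ ((p1 & (~p5 | p2) & (p5 | ~p2)) | p1) & (~p1 | ~(~p5 | p2) | ~~(~p5 & p2) | ~p1)   [De Morgan]
⇔ ((p1 & (~p5 | p2) & (p5 | ~p2)) | p1) & (~p1 | (~~p5 & ~p2) | ~~(~p5 & p2) | ~p1)   [De Morgan]
⇔ ((p1 & (~p5 | p2) & (p5 | ~p2)) | p1) & (~p1 | (p5 & ~p2) | ~~(~p5 & p2) | ~p1)   [double negation]
⇔ ((p1 & (~p5 | p2) & (p5 | ~p2)) | p1) & (~p1 | (p5 & ~p2) | (~p5 & p2) | ~p1)   [double negation]
⇔ (p1 | p1) & (~p5 | p2 | p1) & (p5 | ~p2 | p1) & (~p1 | p5 | ~p5 | ~p1) & (~p1 | p5 | p2 | ~p1) & (~p1 | ~p2 | ~p5 | ~p1) & (~p1 | ~p2 | p2 | ~p1)   [distribute | over &]
⇔ p1 & (~p1 | p5 | p2) & (~p1 | ~p2 | ~p5)   [simplify]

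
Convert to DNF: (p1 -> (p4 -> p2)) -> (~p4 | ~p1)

(p1 & p4 & ~p2) | ~p4 | ~p1

(p1 -> (p4 -> p2)) -> (~p4 | ~p1)
= ~(p1 -> (p4 -> p2)) | ~p4 | ~p1   [eliminate ->]
= ~(~p1 | (p4 -> p2)) | ~p4 | ~p1   [eliminate ->]
= ~(~p1 | ~p4 | p2) | ~p4 | ~p1   [eliminate ->]
= (~~p1 & ~~p4 & ~p2) | ~p4 | ~p1   [De Morgan]
= (p1 & ~~p4 & ~p2) | ~p4 | ~p1   [double negation]
= (p1 & p4 & ~p2) | ~p4 | ~p1   [double negation]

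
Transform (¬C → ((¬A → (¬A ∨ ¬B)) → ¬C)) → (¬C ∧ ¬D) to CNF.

(¬C → ((¬A → (¬A ∨ ¬B)) → ¬C)) → (¬C ∧ ¬D)
⇔ ¬(¬C → ((¬A → (¬A ∨ ¬B)) → ¬C)) ∨ (¬C ∧ ¬D)   [eliminate →]
⇔ ¬(¬¬C ∨ ((¬A → (¬A ∨ ¬B)) → ¬C)) ∨ (¬C ∧ ¬D)   [eliminate →]
⇔ ¬(¬¬C ∨ ¬(¬A → (¬A ∨ ¬B)) ∨ ¬C) ∨ (¬C ∧ ¬D)   [eliminate →]
⇔ ¬(¬¬C ∨ ¬(¬¬A ∨ ¬A ∨ ¬B) ∨ ¬C) ∨ (¬C ∧ ¬D)   [eliminate →]
⇔ (¬¬¬C ∧ ¬¬(¬¬A ∨ ¬A ∨ ¬B) ∧ ¬¬C) ∨ (¬C ∧ ¬D)   [De Morgan]
⇔ (¬C ∧ ¬¬(¬¬A ∨ ¬A ∨ ¬B) ∧ ¬¬C) ∨ (¬C ∧ ¬D)   [double negation]
⇔ (¬C ∧ (¬¬A ∨ ¬A ∨ ¬B) ∧ ¬¬C) ∨ (¬C ∧ ¬D)   [double negation]
⇔ (¬C ∧ (A ∨ ¬A ∨ ¬B) ∧ ¬¬C) ∨ (¬C ∧ ¬D)   [double negation]
⇔ (¬C ∧ (A ∨ ¬A ∨ ¬B) ∧ C) ∨ (¬C ∧ ¬D)   [double negation]
⇔ (¬C ∨ ¬C) ∧ (¬C ∨ ¬D) ∧ (A ∨ ¬A ∨ ¬B ∨ ¬C) ∧ (A ∨ ¬A ∨ ¬B ∨ ¬D) ∧ (C ∨ ¬C) ∧ (C ∨ ¬D)   [distribute ∨ over ∧]
⇔ ¬C ∧ (C ∨ ¬D)   [simplify]

¬C ∧ (C ∨ ¬D)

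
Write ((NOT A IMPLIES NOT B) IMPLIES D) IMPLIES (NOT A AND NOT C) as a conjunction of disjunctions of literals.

(A OR NOT B OR NOT C) AND (NOT D OR NOT A) AND (NOT D OR NOT C)

((NOT A IMPLIES NOT B) IMPLIES D) IMPLIES (NOT A AND NOT C)
= NOT ((NOT A IMPLIES NOT B) IMPLIES D) OR (NOT A AND NOT C)   [eliminate IMPLIES]
= NOT (NOT (NOT A IMPLIES NOT B) OR D) OR (NOT A AND NOT C)   [eliminate IMPLIES]
= NOT (NOT (NOT NOT A OR NOT B) OR D) OR (NOT A AND NOT C)   [eliminate IMPLIES]
= (NOT NOT (NOT NOT A OR NOT B) AND NOT D) OR (NOT A AND NOT C)   [De Morgan]
= ((NOT NOT A OR NOT B) AND NOT D) OR (NOT A AND NOT C)   [double negation]
= ((A OR NOT B) AND NOT D) OR (NOT A AND NOT C)   [double negation]
= (A OR NOT B OR NOT A) AND (A OR NOT B OR NOT C) AND (NOT D OR NOT A) AND (NOT D OR NOT C)   [distribute OR over AND]
= (A OR NOT B OR NOT C) AND (NOT D OR NOT A) AND (NOT D OR NOT C)   [simplify]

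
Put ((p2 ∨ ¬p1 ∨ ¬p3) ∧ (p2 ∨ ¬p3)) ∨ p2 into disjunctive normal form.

((p2 ∨ ¬p1 ∨ ¬p3) ∧ (p2 ∨ ¬p3)) ∨ p2
≡ (p2 ∧ p2) ∨ (p2 ∧ ¬p3) ∨ (¬p1 ∧ p2) ∨ (¬p1 ∧ ¬p3) ∨ (¬p3 ∧ p2) ∨ (¬p3 ∧ ¬p3) ∨ p2   (distribute ∧ over ∨)
≡ p2 ∨ ¬p3   (simplify)

p2 ∨ ¬p3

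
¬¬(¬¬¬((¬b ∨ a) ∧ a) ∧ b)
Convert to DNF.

b ∧ ¬a

¬¬(¬¬¬((¬b ∨ a) ∧ a) ∧ b)
≡ ¬¬¬((¬b ∨ a) ∧ a) ∧ b   [double negation]
≡ ¬((¬b ∨ a) ∧ a) ∧ b   [double negation]
≡ (¬(¬b ∨ a) ∨ ¬a) ∧ b   [De Morgan]
≡ ((¬¬b ∧ ¬a) ∨ ¬a) ∧ b   [De Morgan]
≡ ((b ∧ ¬a) ∨ ¬a) ∧ b   [double negation]
≡ (b ∧ ¬a ∧ b) ∨ (¬a ∧ b)   [distribute ∧ over ∨]
≡ b ∧ ¬a   [simplify]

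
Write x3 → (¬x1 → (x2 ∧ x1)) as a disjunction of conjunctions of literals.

¬x3 ∨ x1

x3 → (¬x1 → (x2 ∧ x1))
≡ ¬x3 ∨ (¬x1 → (x2 ∧ x1))   [eliminate →]
≡ ¬x3 ∨ ¬¬x1 ∨ (x2 ∧ x1)   [eliminate →]
≡ ¬x3 ∨ x1 ∨ (x2 ∧ x1)   [double negation]
≡ ¬x3 ∨ x1   [simplify]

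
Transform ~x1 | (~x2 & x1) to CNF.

~x1 | (~x2 & x1)
≡ (~x1 | ~x2) & (~x1 | x1)   — distribute | over &
≡ ~x1 | ~x2   — simplify

~x1 | ~x2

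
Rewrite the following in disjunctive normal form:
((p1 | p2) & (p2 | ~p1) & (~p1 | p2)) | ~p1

((p1 | p2) & (p2 | ~p1) & (~p1 | p2)) | ~p1
= (p1 & p2 & ~p1) | (p1 & p2 & p2) | (p1 & ~p1 & ~p1) | (p1 & ~p1 & p2) | (p2 & p2 & ~p1) | (p2 & p2 & p2) | (p2 & ~p1 & ~p1) | (p2 & ~p1 & p2) | ~p1   — distribute & over |
= p2 | ~p1   — simplify

p2 | ~p1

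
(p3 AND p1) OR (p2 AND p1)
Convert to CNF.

(p3 OR p2) AND p1

(p3 AND p1) OR (p2 AND p1)
= (p3 OR p2) AND (p3 OR p1) AND (p1 OR p2) AND (p1 OR p1)   [distribute OR over AND]
= (p3 OR p2) AND p1   [simplify]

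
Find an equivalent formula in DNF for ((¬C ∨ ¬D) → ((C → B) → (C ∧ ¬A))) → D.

((¬C ∨ ¬D) → ((C → B) → (C ∧ ¬A))) → D
≡ ¬((¬C ∨ ¬D) → ((C → B) → (C ∧ ¬A))) ∨ D   (eliminate →)
≡ ¬(¬(¬C ∨ ¬D) ∨ ((C → B) → (C ∧ ¬A))) ∨ D   (eliminate →)
≡ ¬(¬(¬C ∨ ¬D) ∨ ¬(C → B) ∨ (C ∧ ¬A)) ∨ D   (eliminate →)
≡ ¬(¬(¬C ∨ ¬D) ∨ ¬(¬C ∨ B) ∨ (C ∧ ¬A)) ∨ D   (eliminate →)
≡ (¬¬(¬C ∨ ¬D) ∧ ¬¬(¬C ∨ B) ∧ ¬(C ∧ ¬A)) ∨ D   (De Morgan)
≡ ((¬C ∨ ¬D) ∧ ¬¬(¬C ∨ B) ∧ ¬(C ∧ ¬A)) ∨ D   (double negation)
≡ ((¬C ∨ ¬D) ∧ (¬C ∨ B) ∧ ¬(C ∧ ¬A)) ∨ D   (double negation)
≡ ((¬C ∨ ¬D) ∧ (¬C ∨ B) ∧ (¬C ∨ ¬¬A)) ∨ D   (De Morgan)
≡ ((¬C ∨ ¬D) ∧ (¬C ∨ B) ∧ (¬C ∨ A)) ∨ D   (double negation)
≡ (¬C ∧ ¬C ∧ ¬C) ∨ (¬C ∧ ¬C ∧ A) ∨ (¬C ∧ B ∧ ¬C) ∨ (¬C ∧ B ∧ A) ∨ (¬D ∧ ¬C ∧ ¬C) ∨ (¬D ∧ ¬C ∧ A) ∨ (¬D ∧ B ∧ ¬C) ∨ (¬D ∧ B ∧ A) ∨ D   (distribute ∧ over ∨)
≡ ¬C ∨ (¬D ∧ B ∧ A) ∨ D   (simplify)

¬C ∨ (¬D ∧ B ∧ A) ∨ D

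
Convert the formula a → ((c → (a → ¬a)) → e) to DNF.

a → ((c → (a → ¬a)) → e)
= ¬a ∨ ((c → (a → ¬a)) → e)   [eliminate →]
= ¬a ∨ ¬(c → (a → ¬a)) ∨ e   [eliminate →]
= ¬a ∨ ¬(¬c ∨ (a → ¬a)) ∨ e   [eliminate →]
= ¬a ∨ ¬(¬c ∨ ¬a ∨ ¬a) ∨ e   [eliminate →]
= ¬a ∨ (¬¬c ∧ ¬¬a ∧ ¬¬a) ∨ e   [De Morgan]
= ¬a ∨ (c ∧ ¬¬a ∧ ¬¬a) ∨ e   [double negation]
= ¬a ∨ (c ∧ a ∧ ¬¬a) ∨ e   [double negation]
= ¬a ∨ (c ∧ a ∧ a) ∨ e   [double negation]
= ¬a ∨ (c ∧ a) ∨ e   [simplify]

¬a ∨ (c ∧ a) ∨ e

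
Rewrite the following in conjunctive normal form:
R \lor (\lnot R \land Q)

R \lor (\lnot R \land Q)
⇔ (R \lor \lnot R) \land (R \lor Q)   [distribute \lor over \land]
⇔ R \lor Q   [simplify]

R \lor Q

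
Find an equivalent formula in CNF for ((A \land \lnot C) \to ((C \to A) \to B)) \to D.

(A \lor D) \land (\lnot C \lor D) \land (\lnot B \lor D)

((A \land \lnot C) \to ((C \to A) \to B)) \to D
≡ \lnot ((A \land \lnot C) \to ((C \to A) \to B)) \lor D
≡ \lnot (\lnot (A \land \lnot C) \lor ((C \to A) \to B)) \lor D
≡ \lnot (\lnot (A \land \lnot C) \lor \lnot (C \to A) \lor B) \lor D
≡ \lnot (\lnot (A \land \lnot C) \lor \lnot (\lnot C \lor A) \lor B) \lor D
≡ (\lnot \lnot (A \land \lnot C) \land \lnot \lnot (\lnot C \lor A) \land \lnot B) \lor D
≡ (A \land \lnot C \land \lnot \lnot (\lnot C \lor A) \land \lnot B) \lor D
≡ (A \land \lnot C \land (\lnot C \lor A) \land \lnot B) \lor D
≡ (A \lor D) \land (\lnot C \lor D) \land (\lnot C \lor A \lor D) \land (\lnot B \lor D)
≡ (A \lor D) \land (\lnot C \lor D) \land (\lnot B \lor D)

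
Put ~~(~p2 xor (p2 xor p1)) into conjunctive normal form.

(~p2 | ~p1) & (p2 | ~p1)

~~(~p2 xor (p2 xor p1))
≡ ~~((~p2 | (p2 xor p1)) & ~(~p2 & (p2 xor p1)))   [expand xor]
≡ ~~((~p2 | ((p2 | p1) & ~(p2 & p1))) & ~(~p2 & (p2 xor p1)))   [expand xor]
≡ ~~((~p2 | ((p2 | p1) & ~(p2 & p1))) & ~(~p2 & (p2 | p1) & ~(p2 & p1)))   [expand xor]
≡ (~p2 | ((p2 | p1) & ~(p2 & p1))) & ~(~p2 & (p2 | p1) & ~(p2 & p1))   [double negation]
≡ (~p2 | ((p2 | p1) & (~p2 | ~p1))) & ~(~p2 & (p2 | p1) & ~(p2 & p1))   [De Morgan]
≡ (~p2 | ((p2 | p1) & (~p2 | ~p1))) & (~~p2 | ~(p2 | p1) | ~~(p2 & p1))   [De Morgan]
≡ (~p2 | ((p2 | p1) & (~p2 | ~p1))) & (p2 | ~(p2 | p1) | ~~(p2 & p1))   [double negation]
≡ (~p2 | ((p2 | p1) & (~p2 | ~p1))) & (p2 | (~p2 & ~p1) | ~~(p2 & p1))   [De Morgan]
≡ (~p2 | ((p2 | p1) & (~p2 | ~p1))) & (p2 | (~p2 & ~p1) | (p2 & p1))   [double negation]
≡ (~p2 | p2 | p1) & (~p2 | ~p2 | ~p1) & (p2 | ~p2 | p2) & (p2 | ~p2 | p1) & (p2 | ~p1 | p2) & (p2 | ~p1 | p1)   [distribute | over &]
≡ (~p2 | ~p1) & (p2 | ~p1)   [simplify]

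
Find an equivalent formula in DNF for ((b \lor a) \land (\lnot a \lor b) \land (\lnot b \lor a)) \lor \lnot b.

((b \lor a) \land (\lnot a \lor b) \land (\lnot b \lor a)) \lor \lnot b
= (b \land \lnot a \land \lnot b) \lor (b \land \lnot a \land a) \lor (b \land b \land \lnot b) \lor (b \land b \land a) \lor (a \land \lnot a \land \lnot b) \lor (a \land \lnot a \land a) \lor (a \land b \land \lnot b) \lor (a \land b \land a) \lor \lnot b   [distribute \land over \lor]
= (b \land a) \lor \lnot b   [simplify]

(b \land a) \lor \lnot b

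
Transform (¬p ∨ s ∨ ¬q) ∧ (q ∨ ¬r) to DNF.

(¬p ∧ q) ∨ (¬p ∧ ¬r) ∨ (s ∧ q) ∨ (s ∧ ¬r) ∨ (¬q ∧ ¬r)

(¬p ∨ s ∨ ¬q) ∧ (q ∨ ¬r)
≡ (¬p ∧ q) ∨ (¬p ∧ ¬r) ∨ (s ∧ q) ∨ (s ∧ ¬r) ∨ (¬q ∧ q) ∨ (¬q ∧ ¬r)   (distribute ∧ over ∨)
≡ (¬p ∧ q) ∨ (¬p ∧ ¬r) ∨ (s ∧ q) ∨ (s ∧ ¬r) ∨ (¬q ∧ ¬r)   (simplify)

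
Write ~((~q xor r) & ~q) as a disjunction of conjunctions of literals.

~((~q xor r) & ~q)
≡ ~(((~q & ~r) | (~~q & r)) & ~q)   [expand xor]
≡ ~((~q & ~r) | (~~q & r)) | ~~q   [De Morgan]
≡ (~(~q & ~r) & ~(~~q & r)) | ~~q   [De Morgan]
≡ ((~~q | ~~r) & ~(~~q & r)) | ~~q   [De Morgan]
≡ ((q | ~~r) & ~(~~q & r)) | ~~q   [double negation]
≡ ((q | r) & ~(~~q & r)) | ~~q   [double negation]
≡ ((q | r) & (~~~q | ~r)) | ~~q   [De Morgan]
≡ ((q | r) & (~q | ~r)) | ~~q   [double negation]
≡ ((q | r) & (~q | ~r)) | q   [double negation]
≡ (q & ~q) | (q & ~r) | (r & ~q) | (r & ~r) | q   [distribute & over |]
≡ (r & ~q) | q   [simplify]

(r & ~q) | q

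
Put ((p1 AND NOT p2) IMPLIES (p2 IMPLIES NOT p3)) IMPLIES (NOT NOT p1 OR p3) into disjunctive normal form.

((p1 AND NOT p2) IMPLIES (p2 IMPLIES NOT p3)) IMPLIES (NOT NOT p1 OR p3)
≡ NOT ((p1 AND NOT p2) IMPLIES (p2 IMPLIES NOT p3)) OR NOT NOT p1 OR p3   (eliminate IMPLIES)
≡ NOT (NOT (p1 AND NOT p2) OR (p2 IMPLIES NOT p3)) OR NOT NOT p1 OR p3   (eliminate IMPLIES)
≡ NOT (NOT (p1 AND NOT p2) OR NOT p2 OR NOT p3) OR NOT NOT p1 OR p3   (eliminate IMPLIES)
≡ (NOT NOT (p1 AND NOT p2) AND NOT NOT p2 AND NOT NOT p3) OR NOT NOT p1 OR p3   (De Morgan)
≡ (p1 AND NOT p2 AND NOT NOT p2 AND NOT NOT p3) OR NOT NOT p1 OR p3   (double negation)
≡ (p1 AND NOT p2 AND p2 AND NOT NOT p3) OR NOT NOT p1 OR p3   (double negation)
≡ (p1 AND NOT p2 AND p2 AND p3) OR NOT NOT p1 OR p3   (double negation)
≡ (p1 AND NOT p2 AND p2 AND p3) OR p1 OR p3   (double negation)
≡ p1 OR p3   (simplify)

p1 OR p3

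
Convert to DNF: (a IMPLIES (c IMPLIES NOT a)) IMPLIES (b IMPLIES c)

(a IMPLIES (c IMPLIES NOT a)) IMPLIES (b IMPLIES c)
≡ NOT (a IMPLIES (c IMPLIES NOT a)) OR (b IMPLIES c)   — eliminate IMPLIES
≡ NOT (NOT a OR (c IMPLIES NOT a)) OR (b IMPLIES c)   — eliminate IMPLIES
≡ NOT (NOT a OR NOT c OR NOT a) OR (b IMPLIES c)   — eliminate IMPLIES
≡ NOT (NOT a OR NOT c OR NOT a) OR NOT b OR c   — eliminate IMPLIES
≡ (NOT NOT a AND NOT NOT c AND NOT NOT a) OR NOT b OR c   — De Morgan
≡ (a AND NOT NOT c AND NOT NOT a) OR NOT b OR c   — double negation
≡ (a AND c AND NOT NOT a) OR NOT b OR c   — double negation
≡ (a AND c AND a) OR NOT b OR c   — double negation
≡ NOT b OR c   — simplify

NOT b OR c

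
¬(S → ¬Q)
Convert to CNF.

¬(S → ¬Q)
= ¬(¬S ∨ ¬Q)
= ¬¬S ∧ ¬¬Q
= S ∧ ¬¬Q
= S ∧ Q

S ∧ Q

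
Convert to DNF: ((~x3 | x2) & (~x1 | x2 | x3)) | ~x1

((~x3 | x2) & (~x1 | x2 | x3)) | ~x1
= (~x3 & ~x1) | (~x3 & x2) | (~x3 & x3) | (x2 & ~x1) | (x2 & x2) | (x2 & x3) | ~x1   [distribute & over |]
= x2 | ~x1   [simplify]

x2 | ~x1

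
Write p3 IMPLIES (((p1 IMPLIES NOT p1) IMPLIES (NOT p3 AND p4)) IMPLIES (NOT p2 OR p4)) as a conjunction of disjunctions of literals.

p3 IMPLIES (((p1 IMPLIES NOT p1) IMPLIES (NOT p3 AND p4)) IMPLIES (NOT p2 OR p4))
= NOT p3 OR (((p1 IMPLIES NOT p1) IMPLIES (NOT p3 AND p4)) IMPLIES (NOT p2 OR p4))   [eliminate IMPLIES]
= NOT p3 OR NOT ((p1 IMPLIES NOT p1) IMPLIES (NOT p3 AND p4)) OR NOT p2 OR p4   [eliminate IMPLIES]
= NOT p3 OR NOT (NOT (p1 IMPLIES NOT p1) OR (NOT p3 AND p4)) OR NOT p2 OR p4   [eliminate IMPLIES]
= NOT p3 OR NOT (NOT (NOT p1 OR NOT p1) OR (NOT p3 AND p4)) OR NOT p2 OR p4   [eliminate IMPLIES]
= NOT p3 OR (NOT NOT (NOT p1 OR NOT p1) AND NOT (NOT p3 AND p4)) OR NOT p2 OR p4   [De Morgan]
= NOT p3 OR ((NOT p1 OR NOT p1) AND NOT (NOT p3 AND p4)) OR NOT p2 OR p4   [double negation]
= NOT p3 OR ((NOT p1 OR NOT p1) AND (NOT NOT p3 OR NOT p4)) OR NOT p2 OR p4   [De Morgan]
= NOT p3 OR ((NOT p1 OR NOT p1) AND (p3 OR NOT p4)) OR NOT p2 OR p4   [double negation]
= (NOT p3 OR NOT p1 OR NOT p1 OR NOT p2 OR p4) AND (NOT p3 OR p3 OR NOT p4 OR NOT p2 OR p4)   [distribute OR over AND]
= NOT p3 OR NOT p1 OR NOT p2 OR p4   [simplify]

NOT p3 OR NOT p1 OR NOT p2 OR p4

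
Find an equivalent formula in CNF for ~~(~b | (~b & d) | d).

~~(~b | (~b & d) | d)
⇔ ~b | (~b & d) | d   — double negation
⇔ (~b | ~b | d) & (~b | d | d)   — distribute | over &
⇔ ~b | d   — simplify

~b | d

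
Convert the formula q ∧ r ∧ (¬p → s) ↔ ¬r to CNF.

q ∧ r ∧ (¬p → s) ↔ ¬r
≡ (q ∧ r ∧ (¬p → s) → ¬r) ∧ (¬r → q ∧ r ∧ (¬p → s))   [eliminate ↔]
≡ (¬(q ∧ r ∧ (¬p → s)) ∨ ¬r) ∧ (¬r → q ∧ r ∧ (¬p → s))   [eliminate →]
≡ (¬(q ∧ r ∧ (¬¬p ∨ s)) ∨ ¬r) ∧ (¬r → q ∧ r ∧ (¬p → s))   [eliminate →]
≡ (¬(q ∧ r ∧ (¬¬p ∨ s)) ∨ ¬r) ∧ (¬¬r ∨ q ∧ r ∧ (¬p → s))   [eliminate →]
≡ (¬(q ∧ r ∧ (¬¬p ∨ s)) ∨ ¬r) ∧ (¬¬r ∨ q ∧ r ∧ (¬¬p ∨ s))   [eliminate →]
≡ (¬q ∨ ¬r ∨ ¬(¬¬p ∨ s) ∨ ¬r) ∧ (¬¬r ∨ q ∧ r ∧ (¬¬p ∨ s))   [De Morgan]
≡ (¬q ∨ ¬r ∨ ¬¬¬p ∧ ¬s ∨ ¬r) ∧ (¬¬r ∨ q ∧ r ∧ (¬¬p ∨ s))   [De Morgan]
≡ (¬q ∨ ¬r ∨ ¬p ∧ ¬s ∨ ¬r) ∧ (¬¬r ∨ q ∧ r ∧ (¬¬p ∨ s))   [double negation]
≡ (¬q ∨ ¬r ∨ ¬p ∧ ¬s ∨ ¬r) ∧ (r ∨ q ∧ r ∧ (¬¬p ∨ s))   [double negation]
≡ (¬q ∨ ¬r ∨ ¬p ∧ ¬s ∨ ¬r) ∧ (r ∨ q ∧ r ∧ (p ∨ s))   [double negation]
≡ (¬q ∨ ¬r ∨ ¬p ∨ ¬r) ∧ (¬q ∨ ¬r ∨ ¬s ∨ ¬r) ∧ (r ∨ q) ∧ (r ∨ r) ∧ (r ∨ p ∨ s)   [distribute ∨ over ∧]
≡ (¬q ∨ ¬r ∨ ¬p) ∧ (¬q ∨ ¬r ∨ ¬s) ∧ r   [simplify]

(¬q ∨ ¬r ∨ ¬p) ∧ (¬q ∨ ¬r ∨ ¬s) ∧ r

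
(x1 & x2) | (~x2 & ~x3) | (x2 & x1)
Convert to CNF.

(x1 & x2) | (~x2 & ~x3) | (x2 & x1)
⇔ (x1 | ~x2 | x2) & (x1 | ~x2 | x1) & (x1 | ~x3 | x2) & (x1 | ~x3 | x1) & (x2 | ~x2 | x2) & (x2 | ~x2 | x1) & (x2 | ~x3 | x2) & (x2 | ~x3 | x1)
⇔ (x1 | ~x2) & (x1 | ~x3) & (x2 | ~x3)

(x1 | ~x2) & (x1 | ~x3) & (x2 | ~x3)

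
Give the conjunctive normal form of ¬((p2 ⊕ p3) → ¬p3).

(¬p2 ∨ ¬p3) ∧ p3

¬((p2 ⊕ p3) → ¬p3)
≡ ¬(¬(p2 ⊕ p3) ∨ ¬p3)   — eliminate →
≡ ¬(¬((p2 ∨ p3) ∧ ¬(p2 ∧ p3)) ∨ ¬p3)   — expand ⊕
≡ ¬¬((p2 ∨ p3) ∧ ¬(p2 ∧ p3)) ∧ ¬¬p3   — De Morgan
≡ (p2 ∨ p3) ∧ ¬(p2 ∧ p3) ∧ ¬¬p3   — double negation
≡ (p2 ∨ p3) ∧ (¬p2 ∨ ¬p3) ∧ ¬¬p3   — De Morgan
≡ (p2 ∨ p3) ∧ (¬p2 ∨ ¬p3) ∧ p3   — double negation
≡ (¬p2 ∨ ¬p3) ∧ p3   — simplify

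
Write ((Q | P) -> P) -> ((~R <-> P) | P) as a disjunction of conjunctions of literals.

(Q & ~P) | (R & ~P) | P

((Q | P) -> P) -> ((~R <-> P) | P)
≡ ~((Q | P) -> P) | (~R <-> P) | P   — eliminate ->
≡ ~(~(Q | P) | P) | (~R <-> P) | P   — eliminate ->
≡ ~(~(Q | P) | P) | ((~R -> P) & (P -> ~R)) | P   — eliminate <->
≡ ~(~(Q | P) | P) | ((~~R | P) & (P -> ~R)) | P   — eliminate ->
≡ ~(~(Q | P) | P) | ((~~R | P) & (~P | ~R)) | P   — eliminate ->
≡ (~~(Q | P) & ~P) | ((~~R | P) & (~P | ~R)) | P   — De Morgan
≡ ((Q | P) & ~P) | ((~~R | P) & (~P | ~R)) | P   — double negation
≡ ((Q | P) & ~P) | ((R | P) & (~P | ~R)) | P   — double negation
≡ (Q & ~P) | (P & ~P) | (R & ~P) | (R & ~R) | (P & ~P) | (P & ~R) | P   — distribute & over |
≡ (Q & ~P) | (R & ~P) | P   — simplify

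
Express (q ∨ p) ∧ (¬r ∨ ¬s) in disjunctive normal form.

(q ∧ ¬r) ∨ (q ∧ ¬s) ∨ (p ∧ ¬r) ∨ (p ∧ ¬s)

(q ∨ p) ∧ (¬r ∨ ¬s)
= (q ∧ ¬r) ∨ (q ∧ ¬s) ∨ (p ∧ ¬r) ∨ (p ∧ ¬s)   [distribute ∧ over ∨]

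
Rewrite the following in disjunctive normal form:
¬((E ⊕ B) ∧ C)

¬((E ⊕ B) ∧ C)
= ¬(((E ∧ ¬B) ∨ (¬E ∧ B)) ∧ C)   [expand ⊕]
= ¬((E ∧ ¬B) ∨ (¬E ∧ B)) ∨ ¬C   [De Morgan]
= (¬(E ∧ ¬B) ∧ ¬(¬E ∧ B)) ∨ ¬C   [De Morgan]
= ((¬E ∨ ¬¬B) ∧ ¬(¬E ∧ B)) ∨ ¬C   [De Morgan]
= ((¬E ∨ B) ∧ ¬(¬E ∧ B)) ∨ ¬C   [double negation]
= ((¬E ∨ B) ∧ (¬¬E ∨ ¬B)) ∨ ¬C   [De Morgan]
= ((¬E ∨ B) ∧ (E ∨ ¬B)) ∨ ¬C   [double negation]
= (¬E ∧ E) ∨ (¬E ∧ ¬B) ∨ (B ∧ E) ∨ (B ∧ ¬B) ∨ ¬C   [distribute ∧ over ∨]
= (¬E ∧ ¬B) ∨ (B ∧ E) ∨ ¬C   [simplify]

(¬E ∧ ¬B) ∨ (B ∧ E) ∨ ¬C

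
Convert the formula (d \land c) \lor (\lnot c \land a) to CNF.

(d \land c) \lor (\lnot c \land a)
≡ (d \lor \lnot c) \land (d \lor a) \land (c \lor \lnot c) \land (c \lor a)   [distribute \lor over \land]
≡ (d \lor \lnot c) \land (d \lor a) \land (c \lor a)   [simplify]

(d \lor \lnot c) \land (d \lor a) \land (c \lor a)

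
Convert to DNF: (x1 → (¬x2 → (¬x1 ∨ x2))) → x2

(x1 ∧ ¬x2) ∨ x2

(x1 → (¬x2 → (¬x1 ∨ x2))) → x2
≡ ¬(x1 → (¬x2 → (¬x1 ∨ x2))) ∨ x2
≡ ¬(¬x1 ∨ (¬x2 → (¬x1 ∨ x2))) ∨ x2
≡ ¬(¬x1 ∨ ¬¬x2 ∨ ¬x1 ∨ x2) ∨ x2
≡ (¬¬x1 ∧ ¬¬¬x2 ∧ ¬¬x1 ∧ ¬x2) ∨ x2
≡ (x1 ∧ ¬¬¬x2 ∧ ¬¬x1 ∧ ¬x2) ∨ x2
≡ (x1 ∧ ¬x2 ∧ ¬¬x1 ∧ ¬x2) ∨ x2
≡ (x1 ∧ ¬x2 ∧ x1 ∧ ¬x2) ∨ x2
≡ (x1 ∧ ¬x2) ∨ x2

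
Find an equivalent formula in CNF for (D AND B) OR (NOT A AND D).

(D AND B) OR (NOT A AND D)
≡ (D OR NOT A) AND (D OR D) AND (B OR NOT A) AND (B OR D)   [distribute OR over AND]
≡ D AND (B OR NOT A)   [simplify]

D AND (B OR NOT A)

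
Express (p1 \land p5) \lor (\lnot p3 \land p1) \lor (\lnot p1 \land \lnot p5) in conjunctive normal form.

(p1 \lor \lnot p5) \land (p5 \lor \lnot p3 \lor \lnot p1)

(p1 \land p5) \lor (\lnot p3 \land p1) \lor (\lnot p1 \land \lnot p5)
⇔ (p1 \lor \lnot p3 \lor \lnot p1) \land (p1 \lor \lnot p3 \lor \lnot p5) \land (p1 \lor p1 \lor \lnot p1) \land (p1 \lor p1 \lor \lnot p5) \land (p5 \lor \lnot p3 \lor \lnot p1) \land (p5 \lor \lnot p3 \lor \lnot p5) \land (p5 \lor p1 \lor \lnot p1) \land (p5 \lor p1 \lor \lnot p5)
⇔ (p1 \lor \lnot p5) \land (p5 \lor \lnot p3 \lor \lnot p1)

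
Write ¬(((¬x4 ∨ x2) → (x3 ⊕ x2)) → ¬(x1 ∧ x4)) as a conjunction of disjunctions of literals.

(¬x2 ∨ ¬x3) ∧ x1 ∧ x4

¬(((¬x4 ∨ x2) → (x3 ⊕ x2)) → ¬(x1 ∧ x4))
= ¬(¬((¬x4 ∨ x2) → (x3 ⊕ x2)) ∨ ¬(x1 ∧ x4))
= ¬(¬(¬(¬x4 ∨ x2) ∨ (x3 ⊕ x2)) ∨ ¬(x1 ∧ x4))
= ¬(¬(¬(¬x4 ∨ x2) ∨ ((x3 ∨ x2) ∧ ¬(x3 ∧ x2))) ∨ ¬(x1 ∧ x4))
= ¬¬(¬(¬x4 ∨ x2) ∨ ((x3 ∨ x2) ∧ ¬(x3 ∧ x2))) ∧ ¬¬(x1 ∧ x4)
= (¬(¬x4 ∨ x2) ∨ ((x3 ∨ x2) ∧ ¬(x3 ∧ x2))) ∧ ¬¬(x1 ∧ x4)
= ((¬¬x4 ∧ ¬x2) ∨ ((x3 ∨ x2) ∧ ¬(x3 ∧ x2))) ∧ ¬¬(x1 ∧ x4)
= ((x4 ∧ ¬x2) ∨ ((x3 ∨ x2) ∧ ¬(x3 ∧ x2))) ∧ ¬¬(x1 ∧ x4)
= ((x4 ∧ ¬x2) ∨ ((x3 ∨ x2) ∧ (¬x3 ∨ ¬x2))) ∧ ¬¬(x1 ∧ x4)
= ((x4 ∧ ¬x2) ∨ ((x3 ∨ x2) ∧ (¬x3 ∨ ¬x2))) ∧ x1 ∧ x4
= (x4 ∨ x3 ∨ x2) ∧ (x4 ∨ ¬x3 ∨ ¬x2) ∧ (¬x2 ∨ x3 ∨ x2) ∧ (¬x2 ∨ ¬x3 ∨ ¬x2) ∧ x1 ∧ x4
= (¬x2 ∨ ¬x3) ∧ x1 ∧ x4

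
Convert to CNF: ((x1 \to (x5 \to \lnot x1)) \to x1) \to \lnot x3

((x1 \to (x5 \to \lnot x1)) \to x1) \to \lnot x3
= \lnot ((x1 \to (x5 \to \lnot x1)) \to x1) \lor \lnot x3   — eliminate \to
= \lnot (\lnot (x1 \to (x5 \to \lnot x1)) \lor x1) \lor \lnot x3   — eliminate \to
= \lnot (\lnot (\lnot x1 \lor (x5 \to \lnot x1)) \lor x1) \lor \lnot x3   — eliminate \to
= \lnot (\lnot (\lnot x1 \lor \lnot x5 \lor \lnot x1) \lor x1) \lor \lnot x3   — eliminate \to
= (\lnot \lnot (\lnot x1 \lor \lnot x5 \lor \lnot x1) \land \lnot x1) \lor \lnot x3   — De Morgan
= ((\lnot x1 \lor \lnot x5 \lor \lnot x1) \land \lnot x1) \lor \lnot x3   — double negation
= (\lnot x1 \lor \lnot x5 \lor \lnot x1 \lor \lnot x3) \land (\lnot x1 \lor \lnot x3)   — distribute \lor over \land
= \lnot x1 \lor \lnot x3   — simplify

\lnot x1 \lor \lnot x3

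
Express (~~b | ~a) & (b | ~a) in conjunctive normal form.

b | ~a

(~~b | ~a) & (b | ~a)
⇔ (b | ~a) & (b | ~a)   [double negation]
⇔ b | ~a   [simplify]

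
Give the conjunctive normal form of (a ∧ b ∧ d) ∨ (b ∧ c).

(a ∧ b ∧ d) ∨ (b ∧ c)
≡ (a ∨ b) ∧ (a ∨ c) ∧ (b ∨ b) ∧ (b ∨ c) ∧ (d ∨ b) ∧ (d ∨ c)   [distribute ∨ over ∧]
≡ (a ∨ c) ∧ b ∧ (d ∨ c)   [simplify]

(a ∨ c) ∧ b ∧ (d ∨ c)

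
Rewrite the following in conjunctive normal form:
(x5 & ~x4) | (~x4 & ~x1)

(x5 & ~x4) | (~x4 & ~x1)
≡ (x5 | ~x4) & (x5 | ~x1) & (~x4 | ~x4) & (~x4 | ~x1)   [distribute | over &]
≡ (x5 | ~x1) & ~x4   [simplify]

(x5 | ~x1) & ~x4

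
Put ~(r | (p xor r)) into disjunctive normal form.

~r & ~p

~(r | (p xor r))
⇔ ~(r | (p & ~r) | (~p & r))   [expand xor]
⇔ ~r & ~(p & ~r) & ~(~p & r)   [De Morgan]
⇔ ~r & (~p | ~~r) & ~(~p & r)   [De Morgan]
⇔ ~r & (~p | r) & ~(~p & r)   [double negation]
⇔ ~r & (~p | r) & (~~p | ~r)   [De Morgan]
⇔ ~r & (~p | r) & (p | ~r)   [double negation]
⇔ (~r & ~p & p) | (~r & ~p & ~r) | (~r & r & p) | (~r & r & ~r)   [distribute & over |]
⇔ ~r & ~p   [simplify]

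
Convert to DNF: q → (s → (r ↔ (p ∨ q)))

q → (s → (r ↔ (p ∨ q)))
⇔ ¬q ∨ (s → (r ↔ (p ∨ q)))   [eliminate →]
⇔ ¬q ∨ ¬s ∨ (r ↔ (p ∨ q))   [eliminate →]
⇔ ¬q ∨ ¬s ∨ ((r → (p ∨ q)) ∧ ((p ∨ q) → r))   [eliminate ↔]
⇔ ¬q ∨ ¬s ∨ ((¬r ∨ p ∨ q) ∧ ((p ∨ q) → r))   [eliminate →]
⇔ ¬q ∨ ¬s ∨ ((¬r ∨ p ∨ q) ∧ (¬(p ∨ q) ∨ r))   [eliminate →]
⇔ ¬q ∨ ¬s ∨ ((¬r ∨ p ∨ q) ∧ ((¬p ∧ ¬q) ∨ r))   [De Morgan]
⇔ ¬q ∨ ¬s ∨ (¬r ∧ ¬p ∧ ¬q) ∨ (¬r ∧ r) ∨ (p ∧ ¬p ∧ ¬q) ∨ (p ∧ r) ∨ (q ∧ ¬p ∧ ¬q) ∨ (q ∧ r)   [distribute ∧ over ∨]
⇔ ¬q ∨ ¬s ∨ (p ∧ r) ∨ (q ∧ r)   [simplify]

¬q ∨ ¬s ∨ (p ∧ r) ∨ (q ∧ r)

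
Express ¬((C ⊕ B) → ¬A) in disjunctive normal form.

¬((C ⊕ B) → ¬A)
⇔ ¬(¬(C ⊕ B) ∨ ¬A)
⇔ ¬(¬((C ∧ ¬B) ∨ (¬C ∧ B)) ∨ ¬A)
⇔ ¬¬((C ∧ ¬B) ∨ (¬C ∧ B)) ∧ ¬¬A
⇔ ((C ∧ ¬B) ∨ (¬C ∧ B)) ∧ ¬¬A
⇔ ((C ∧ ¬B) ∨ (¬C ∧ B)) ∧ A
⇔ (C ∧ ¬B ∧ A) ∨ (¬C ∧ B ∧ A)

(C ∧ ¬B ∧ A) ∨ (¬C ∧ B ∧ A)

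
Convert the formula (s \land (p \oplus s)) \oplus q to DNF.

(s \land \lnot p \land \lnot q) \lor (\lnot s \land q) \lor (s \land p \land q)

(s \land (p \oplus s)) \oplus q
≡ (s \land (p \oplus s) \land \lnot q) \lor (\lnot (s \land (p \oplus s)) \land q)   [expand \oplus]
≡ (s \land ((p \land \lnot s) \lor (\lnot p \land s)) \land \lnot q) \lor (\lnot (s \land (p \oplus s)) \land q)   [expand \oplus]
≡ (s \land ((p \land \lnot s) \lor (\lnot p \land s)) \land \lnot q) \lor (\lnot (s \land ((p \land \lnot s) \lor (\lnot p \land s))) \land q)   [expand \oplus]
≡ (s \land ((p \land \lnot s) \lor (\lnot p \land s)) \land \lnot q) \lor ((\lnot s \lor \lnot ((p \land \lnot s) \lor (\lnot p \land s))) \land q)   [De Morgan]
≡ (s \land ((p \land \lnot s) \lor (\lnot p \land s)) \land \lnot q) \lor ((\lnot s \lor (\lnot (p \land \lnot s) \land \lnot (\lnot p \land s))) \land q)   [De Morgan]
≡ (s \land ((p \land \lnot s) \lor (\lnot p \land s)) \land \lnot q) \lor ((\lnot s \lor ((\lnot p \lor \lnot \lnot s) \land \lnot (\lnot p \land s))) \land q)   [De Morgan]
≡ (s \land ((p \land \lnot s) \lor (\lnot p \land s)) \land \lnot q) \lor ((\lnot s \lor ((\lnot p \lor s) \land \lnot (\lnot p \land s))) \land q)   [double negation]
≡ (s \land ((p \land \lnot s) \lor (\lnot p \land s)) \land \lnot q) \lor ((\lnot s \lor ((\lnot p \lor s) \land (\lnot \lnot p \lor \lnot s))) \land q)   [De Morgan]
≡ (s \land ((p \land \lnot s) \lor (\lnot p \land s)) \land \lnot q) \lor ((\lnot s \lor ((\lnot p \lor s) \land (p \lor \lnot s))) \land q)   [double negation]
≡ (s \land p \land \lnot s \land \lnot q) \lor (s \land \lnot p \land s \land \lnot q) \lor (\lnot s \land q) \lor (\lnot p \land p \land q) \lor (\lnot p \land \lnot s \land q) \lor (s \land p \land q) \lor (s \land \lnot s \land q)   [distribute \land over \lor]
≡ (s \land \lnot p \land \lnot q) \lor (\lnot s \land q) \lor (s \land p \land q)   [simplify]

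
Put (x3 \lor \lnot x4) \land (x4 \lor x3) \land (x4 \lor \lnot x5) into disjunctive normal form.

(x3 \land x4) \lor (x3 \land \lnot x5)

(x3 \lor \lnot x4) \land (x4 \lor x3) \land (x4 \lor \lnot x5)
≡ (x3 \land x4 \land x4) \lor (x3 \land x4 \land \lnot x5) \lor (x3 \land x3 \land x4) \lor (x3 \land x3 \land \lnot x5) \lor (\lnot x4 \land x4 \land x4) \lor (\lnot x4 \land x4 \land \lnot x5) \lor (\lnot x4 \land x3 \land x4) \lor (\lnot x4 \land x3 \land \lnot x5)   — distribute \land over \lor
≡ (x3 \land x4) \lor (x3 \land \lnot x5)   — simplify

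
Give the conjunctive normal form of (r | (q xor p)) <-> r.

(~q | p | r) & (~p | q | r)

(r | (q xor p)) <-> r
≡ ((r | (q xor p)) -> r) & (r -> (r | (q xor p)))   (eliminate <->)
≡ (~(r | (q xor p)) | r) & (r -> (r | (q xor p)))   (eliminate ->)
≡ (~(r | ((q | p) & ~(q & p))) | r) & (r -> (r | (q xor p)))   (expand xor)
≡ (~(r | ((q | p) & ~(q & p))) | r) & (~r | r | (q xor p))   (eliminate ->)
≡ (~(r | ((q | p) & ~(q & p))) | r) & (~r | r | ((q | p) & ~(q & p)))   (expand xor)
≡ ((~r & ~((q | p) & ~(q & p))) | r) & (~r | r | ((q | p) & ~(q & p)))   (De Morgan)
≡ ((~r & (~(q | p) | ~~(q & p))) | r) & (~r | r | ((q | p) & ~(q & p)))   (De Morgan)
≡ ((~r & ((~q & ~p) | ~~(q & p))) | r) & (~r | r | ((q | p) & ~(q & p)))   (De Morgan)
≡ ((~r & ((~q & ~p) | (q & p))) | r) & (~r | r | ((q | p) & ~(q & p)))   (double negation)
≡ ((~r & ((~q & ~p) | (q & p))) | r) & (~r | r | ((q | p) & (~q | ~p)))   (De Morgan)
≡ (~r | r) & (~q | q | r) & (~q | p | r) & (~p | q | r) & (~p | p | r) & (~r | r | q | p) & (~r | r | ~q | ~p)   (distribute | over &)
≡ (~q | p | r) & (~p | q | r)   (simplify)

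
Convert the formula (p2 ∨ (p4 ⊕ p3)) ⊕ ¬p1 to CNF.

(p2 ∨ (p4 ⊕ p3)) ⊕ ¬p1
≡ (p2 ∨ (p4 ⊕ p3) ∨ ¬p1) ∧ ¬((p2 ∨ (p4 ⊕ p3)) ∧ ¬p1)   (expand ⊕)
≡ (p2 ∨ ((p4 ∨ p3) ∧ ¬(p4 ∧ p3)) ∨ ¬p1) ∧ ¬((p2 ∨ (p4 ⊕ p3)) ∧ ¬p1)   (expand ⊕)
≡ (p2 ∨ ((p4 ∨ p3) ∧ ¬(p4 ∧ p3)) ∨ ¬p1) ∧ ¬((p2 ∨ ((p4 ∨ p3) ∧ ¬(p4 ∧ p3))) ∧ ¬p1)   (expand ⊕)
≡ (p2 ∨ ((p4 ∨ p3) ∧ (¬p4 ∨ ¬p3)) ∨ ¬p1) ∧ ¬((p2 ∨ ((p4 ∨ p3) ∧ ¬(p4 ∧ p3))) ∧ ¬p1)   (De Morgan)
≡ (p2 ∨ ((p4 ∨ p3) ∧ (¬p4 ∨ ¬p3)) ∨ ¬p1) ∧ (¬(p2 ∨ ((p4 ∨ p3) ∧ ¬(p4 ∧ p3))) ∨ ¬¬p1)   (De Morgan)
≡ (p2 ∨ ((p4 ∨ p3) ∧ (¬p4 ∨ ¬p3)) ∨ ¬p1) ∧ ((¬p2 ∧ ¬((p4 ∨ p3) ∧ ¬(p4 ∧ p3))) ∨ ¬¬p1)   (De Morgan)
≡ (p2 ∨ ((p4 ∨ p3) ∧ (¬p4 ∨ ¬p3)) ∨ ¬p1) ∧ ((¬p2 ∧ (¬(p4 ∨ p3) ∨ ¬¬(p4 ∧ p3))) ∨ ¬¬p1)   (De Morgan)
≡ (p2 ∨ ((p4 ∨ p3) ∧ (¬p4 ∨ ¬p3)) ∨ ¬p1) ∧ ((¬p2 ∧ ((¬p4 ∧ ¬p3) ∨ ¬¬(p4 ∧ p3))) ∨ ¬¬p1)   (De Morgan)
≡ (p2 ∨ ((p4 ∨ p3) ∧ (¬p4 ∨ ¬p3)) ∨ ¬p1) ∧ ((¬p2 ∧ ((¬p4 ∧ ¬p3) ∨ (p4 ∧ p3))) ∨ ¬¬p1)   (double negation)
≡ (p2 ∨ ((p4 ∨ p3) ∧ (¬p4 ∨ ¬p3)) ∨ ¬p1) ∧ ((¬p2 ∧ ((¬p4 ∧ ¬p3) ∨ (p4 ∧ p3))) ∨ p1)   (double negation)
≡ (p2 ∨ p4 ∨ p3 ∨ ¬p1) ∧ (p2 ∨ ¬p4 ∨ ¬p3 ∨ ¬p1) ∧ (¬p2 ∨ p1) ∧ (¬p4 ∨ p4 ∨ p1) ∧ (¬p4 ∨ p3 ∨ p1) ∧ (¬p3 ∨ p4 ∨ p1) ∧ (¬p3 ∨ p3 ∨ p1)   (distribute ∨ over ∧)
≡ (p2 ∨ p4 ∨ p3 ∨ ¬p1) ∧ (p2 ∨ ¬p4 ∨ ¬p3 ∨ ¬p1) ∧ (¬p2 ∨ p1) ∧ (¬p4 ∨ p3 ∨ p1) ∧ (¬p3 ∨ p4 ∨ p1)   (simplify)

(p2 ∨ p4 ∨ p3 ∨ ¬p1) ∧ (p2 ∨ ¬p4 ∨ ¬p3 ∨ ¬p1) ∧ (¬p2 ∨ p1) ∧ (¬p4 ∨ p3 ∨ p1) ∧ (¬p3 ∨ p4 ∨ p1)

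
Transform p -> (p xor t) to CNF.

p -> (p xor t)
≡ ~p | (p xor t)
≡ ~p | ((p | t) & ~(p & t))
≡ ~p | ((p | t) & (~p | ~t))
≡ (~p | p | t) & (~p | ~p | ~t)
≡ ~p | ~t

~p | ~t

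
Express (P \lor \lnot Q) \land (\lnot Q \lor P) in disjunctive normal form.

(P \lor \lnot Q) \land (\lnot Q \lor P)
⇔ (P \land \lnot Q) \lor (P \land P) \lor (\lnot Q \land \lnot Q) \lor (\lnot Q \land P)   [distribute \land over \lor]
⇔ P \lor \lnot Q   [simplify]

P \lor \lnot Q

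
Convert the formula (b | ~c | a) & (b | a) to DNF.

(b | ~c | a) & (b | a)
≡ (b & b) | (b & a) | (~c & b) | (~c & a) | (a & b) | (a & a)   — distribute & over |
≡ b | a   — simplify

b | a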